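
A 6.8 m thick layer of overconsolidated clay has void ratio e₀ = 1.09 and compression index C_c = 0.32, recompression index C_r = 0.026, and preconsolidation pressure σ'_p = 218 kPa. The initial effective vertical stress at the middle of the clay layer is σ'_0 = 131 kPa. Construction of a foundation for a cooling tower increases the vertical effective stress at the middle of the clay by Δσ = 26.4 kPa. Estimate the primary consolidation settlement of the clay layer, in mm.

Final effective stress: σ'_f = 131 + 26.4 = 157.4 kPa.
σ'_f = 157.4 ≤ σ'_p = 218 kPa, so the clay remains overconsolidated and only the recompression index applies:
S_c = C_r·H/(1+e₀)·log₁₀(σ'_f/σ'_0) = 0.026×6.8/2.09×log₁₀(157.4/131)
    = 0.084594 × 0.079733 = 0.006745 m

S_c ≈ 6.74 mm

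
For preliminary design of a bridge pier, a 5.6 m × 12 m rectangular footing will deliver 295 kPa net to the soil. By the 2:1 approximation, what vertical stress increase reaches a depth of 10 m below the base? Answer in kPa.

By the 2:1 method the load spreads at 1 horizontal : 2 vertical, so at depth z the loaded area has grown by z in each plan dimension:
Δσ = qBL/((B+z)(L+z)) = 295×5.6×12/((5.6+10)(12+10)) = 57.762 kPa

Δσ_z ≈ 57.8 kPa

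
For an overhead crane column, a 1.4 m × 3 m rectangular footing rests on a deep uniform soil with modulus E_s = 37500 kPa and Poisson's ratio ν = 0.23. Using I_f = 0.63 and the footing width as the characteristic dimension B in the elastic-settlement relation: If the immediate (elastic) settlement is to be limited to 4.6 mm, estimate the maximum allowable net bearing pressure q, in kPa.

q ≈ 207 kPa

S_e = q·B·(1−ν²)/E_s · I_f  ⇒  q = S_e·E_s / (B·(1−ν²)·I_f).
q = 0.0046 × 37500 / (1.4 × 0.9471 × 0.63) = 206.5 kPa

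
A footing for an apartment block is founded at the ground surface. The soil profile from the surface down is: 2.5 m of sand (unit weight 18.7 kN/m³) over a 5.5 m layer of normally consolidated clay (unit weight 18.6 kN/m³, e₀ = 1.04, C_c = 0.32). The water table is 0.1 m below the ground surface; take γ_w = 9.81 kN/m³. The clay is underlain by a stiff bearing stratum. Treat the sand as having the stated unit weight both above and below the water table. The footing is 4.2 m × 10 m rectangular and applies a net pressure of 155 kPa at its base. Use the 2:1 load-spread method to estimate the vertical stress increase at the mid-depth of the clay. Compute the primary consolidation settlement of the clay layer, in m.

S_c ≈ 0.251 m

Mid-depth of clay below the ground surface: z = 2.5 + 5.5/2 = 5.25 m.
Total vertical stress at mid-clay: σ_v = 18.7×2.5 + 18.6×2.75 = 97.9 kPa.
Pore pressure: u = 9.81×(5.25 − 0.1) = 50.522 kPa.
Initial effective stress: σ'_0 = σ_v − u = 97.9 − 50.522 = 47.378 kPa.
Stress increase at mid-clay by the 2:1 spreading method:
Δσ = qBL/((B+z)(L+z)) = 155×4.2×10/((4.2+5.25)(10+5.25)) = 45.173 kPa
Final effective stress: σ'_f = σ'_0 + Δσ = 47.378 + 45.173 = 92.551 kPa.
Normally consolidated clay, so the full stress increment lies on the virgin compression line:
S_c = C_c·H/(1+e₀)·log₁₀(σ'_f/σ'_0) = 0.32×5.5/(1+1.04)×log₁₀(92.551/47.378)
    = 0.86275 × 0.2908 = 0.2509 m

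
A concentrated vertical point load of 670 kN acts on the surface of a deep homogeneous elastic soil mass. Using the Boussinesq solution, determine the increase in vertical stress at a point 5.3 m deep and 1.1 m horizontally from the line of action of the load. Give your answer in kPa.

Boussinesq vertical stress below a point load on an elastic half-space:
Δσ_z = 3P/(2πz²) · [1 + (r/z)²]^(−5/2)
r/z = 1.1/5.3 = 0.20755; [1+(r/z)²]^(−5/2) = 0.89993.
Δσ_z = 3×670/(2π×5.3²) × 0.89993 = 11.388 × 0.89993 = 10.25 kPa

Δσ_z ≈ 10.2 kPa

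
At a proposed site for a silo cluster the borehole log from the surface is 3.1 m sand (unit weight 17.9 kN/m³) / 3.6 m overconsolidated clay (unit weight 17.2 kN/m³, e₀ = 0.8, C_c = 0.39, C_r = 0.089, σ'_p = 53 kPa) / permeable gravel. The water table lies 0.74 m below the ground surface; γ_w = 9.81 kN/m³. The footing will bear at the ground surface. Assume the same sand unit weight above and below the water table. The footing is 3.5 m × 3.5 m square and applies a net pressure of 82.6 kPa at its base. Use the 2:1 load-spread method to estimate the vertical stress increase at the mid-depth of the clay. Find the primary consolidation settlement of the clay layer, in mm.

Mid-depth of clay below the ground surface: z = 3.1 + 3.6/2 = 4.9 m.
Total vertical stress at mid-clay: σ_v = 17.9×3.1 + 17.2×1.8 = 86.45 kPa.
Pore pressure: u = 9.81×(4.9 − 0.74) = 40.81 kPa.
Initial effective stress: σ'_0 = σ_v − u = 86.45 − 40.81 = 45.64 kPa.
Stress increase at mid-clay by the 2:1 spreading method:
Δσ = qBL/((B+z)(L+z)) = 82.6×3.5×3.5/((3.5+4.9)(3.5+4.9)) = 14.34 kPa
Final effective stress: σ'_f = 45.64 + 14.34 = 59.98 kPa.
σ'_f = 59.98 > σ'_p = 53 kPa, so the stress path crosses the preconsolidation pressure — recompression up to σ'_p, then virgin compression beyond:
S_c = H/(1+e₀)·[C_r·log₁₀(σ'_p/σ'_0) + C_c·log₁₀(σ'_f/σ'_p)]
    = 3.6/1.8 × [0.089×log₁₀(53/45.64) + 0.39×log₁₀(59.98/53)]
    = 2 × [0.0057788 + 0.020955] = 0.05347 m

S_c ≈ 53.5 mm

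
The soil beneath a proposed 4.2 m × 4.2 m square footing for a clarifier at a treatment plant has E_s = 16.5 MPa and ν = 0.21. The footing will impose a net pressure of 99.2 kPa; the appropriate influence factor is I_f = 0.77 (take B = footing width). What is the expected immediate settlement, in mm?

S_e ≈ 18.6 mm

Immediate (elastic) settlement: S_e = q·B·(1−ν²)/E_s · I_f.
E_s = 16.5 MPa = 16500 kPa.
S_e = 99.2 × 4.2 × (1 − 0.21²) / 16500 × 0.77
    = 99.2 × 4.2 × 0.9559 / 16500 × 0.77
    = 0.01859 m = 18.59 mm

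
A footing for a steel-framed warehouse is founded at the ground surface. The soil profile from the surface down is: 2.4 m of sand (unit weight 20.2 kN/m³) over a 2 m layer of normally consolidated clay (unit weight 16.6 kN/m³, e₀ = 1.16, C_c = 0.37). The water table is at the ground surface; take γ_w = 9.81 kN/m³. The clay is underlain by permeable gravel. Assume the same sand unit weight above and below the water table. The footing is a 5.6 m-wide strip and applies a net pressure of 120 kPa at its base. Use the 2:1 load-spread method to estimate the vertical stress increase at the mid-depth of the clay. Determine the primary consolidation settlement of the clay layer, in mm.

S_c ≈ 180 mm

Mid-depth of clay below the ground surface: z = 2.4 + 2/2 = 3.4 m.
Total vertical stress at mid-clay: σ_v = 20.2×2.4 + 16.6×1 = 65.08 kPa.
Pore pressure: u = 9.81×(3.4 − 0) = 33.354 kPa.
Initial effective stress: σ'_0 = σ_v − u = 65.08 − 33.354 = 31.726 kPa.
Stress increase at mid-clay by the 2:1 spreading method:
Δσ = qB/(B+z) = 120×5.6/(5.6+3.4) = 74.667 kPa
Final effective stress: σ'_f = σ'_0 + Δσ = 31.726 + 74.667 = 106.39 kPa.
Normally consolidated clay, so the full stress increment lies on the virgin compression line:
S_c = C_c·H/(1+e₀)·log₁₀(σ'_f/σ'_0) = 0.37×2/(1+1.16)×log₁₀(106.39/31.726)
    = 0.34259 × 0.52549 = 0.18 m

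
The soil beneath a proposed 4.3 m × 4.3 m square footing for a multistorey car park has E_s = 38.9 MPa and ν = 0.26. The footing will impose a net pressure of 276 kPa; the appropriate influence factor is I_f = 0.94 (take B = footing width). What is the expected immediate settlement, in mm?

S_e ≈ 26.7 mm

Immediate (elastic) settlement: S_e = q·B·(1−ν²)/E_s · I_f.
E_s = 38.9 MPa = 38900 kPa.
S_e = 276 × 4.3 × (1 − 0.26²) / 38900 × 0.94
    = 276 × 4.3 × 0.9324 / 38900 × 0.94
    = 0.02674 m = 26.74 mm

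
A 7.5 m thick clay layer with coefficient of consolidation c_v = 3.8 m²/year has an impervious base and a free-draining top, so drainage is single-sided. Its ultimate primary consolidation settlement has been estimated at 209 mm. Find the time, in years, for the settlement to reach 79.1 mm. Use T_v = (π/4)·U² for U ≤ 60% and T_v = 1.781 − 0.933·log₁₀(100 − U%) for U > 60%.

Drainage path length: H_d = H = 7.5 m (single drainage).
U = S(t)/S_ult = 79.1/209 = 0.3785.
U ≤ 60%: T_v = (π/4)·U² = (π/4)×0.37847² = 0.1125.
t = T_v·H_d²/c_v = 0.1125×7.5²/3.8 = 1.665 years.

t ≈ 1.67 years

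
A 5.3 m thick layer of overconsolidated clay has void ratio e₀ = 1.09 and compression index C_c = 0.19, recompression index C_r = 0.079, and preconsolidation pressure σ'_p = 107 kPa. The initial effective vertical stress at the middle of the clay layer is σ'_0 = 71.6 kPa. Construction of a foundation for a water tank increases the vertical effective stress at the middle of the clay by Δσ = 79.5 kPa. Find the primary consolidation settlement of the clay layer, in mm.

S_c ≈ 107 mm

Final effective stress: σ'_f = 71.6 + 79.5 = 151.1 kPa.
σ'_f = 151.1 > σ'_p = 107 kPa, so the stress path crosses the preconsolidation pressure — recompression up to σ'_p, then virgin compression beyond:
S_c = H/(1+e₀)·[C_r·log₁₀(σ'_p/σ'_0) + C_c·log₁₀(σ'_f/σ'_p)]
    = 5.3/2.09 × [0.079×log₁₀(107/71.6) + 0.19×log₁₀(151.1/107)]
    = 2.5359 × [0.013783 + 0.028477] = 0.1072 m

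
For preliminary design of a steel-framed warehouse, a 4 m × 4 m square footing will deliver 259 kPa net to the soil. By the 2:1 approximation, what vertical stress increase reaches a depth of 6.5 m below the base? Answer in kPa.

By the 2:1 method the load spreads at 1 horizontal : 2 vertical, so at depth z the loaded area has grown by z in each plan dimension:
Δσ = qBL/((B+z)(L+z)) = 259×4×4/((4+6.5)(4+6.5)) = 37.587 kPa

Δσ_z ≈ 37.6 kPa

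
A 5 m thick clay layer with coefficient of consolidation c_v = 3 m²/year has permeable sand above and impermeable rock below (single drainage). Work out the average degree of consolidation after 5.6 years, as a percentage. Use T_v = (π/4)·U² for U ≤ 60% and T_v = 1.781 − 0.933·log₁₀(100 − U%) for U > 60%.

U ≈ 84.6 %

Drainage path length: H_d = H = 5 m (single drainage).
T_v = c_v·t/H_d² = 3×5.6/5² = 0.672.
T_v = 0.672 corresponds to the U > 60% branch:
U = 1 − 10^((1.781 − T_v)/0.933)/100 = 0.8456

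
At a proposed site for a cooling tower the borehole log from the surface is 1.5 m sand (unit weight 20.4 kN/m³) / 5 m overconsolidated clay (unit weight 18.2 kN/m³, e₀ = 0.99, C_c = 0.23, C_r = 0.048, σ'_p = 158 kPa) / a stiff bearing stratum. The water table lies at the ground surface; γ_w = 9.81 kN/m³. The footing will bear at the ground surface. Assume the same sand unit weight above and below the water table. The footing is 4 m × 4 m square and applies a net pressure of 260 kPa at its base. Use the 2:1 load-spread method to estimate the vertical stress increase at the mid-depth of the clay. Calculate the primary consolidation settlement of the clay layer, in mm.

S_c ≈ 53.2 mm

Mid-depth of clay below the ground surface: z = 1.5 + 5/2 = 4 m.
Total vertical stress at mid-clay: σ_v = 20.4×1.5 + 18.2×2.5 = 76.1 kPa.
Pore pressure: u = 9.81×(4 − 0) = 39.24 kPa.
Initial effective stress: σ'_0 = σ_v − u = 76.1 − 39.24 = 36.86 kPa.
Stress increase at mid-clay by the 2:1 spreading method:
Δσ = qBL/((B+z)(L+z)) = 260×4×4/((4+4)(4+4)) = 65 kPa
Final effective stress: σ'_f = 36.86 + 65 = 101.86 kPa.
σ'_f = 101.86 ≤ σ'_p = 158 kPa, so the clay remains overconsolidated and only the recompression index applies:
S_c = C_r·H/(1+e₀)·log₁₀(σ'_f/σ'_0) = 0.048×5/1.99×log₁₀(101.86/36.86)
    = 0.1206 × 0.44145 = 0.05324 m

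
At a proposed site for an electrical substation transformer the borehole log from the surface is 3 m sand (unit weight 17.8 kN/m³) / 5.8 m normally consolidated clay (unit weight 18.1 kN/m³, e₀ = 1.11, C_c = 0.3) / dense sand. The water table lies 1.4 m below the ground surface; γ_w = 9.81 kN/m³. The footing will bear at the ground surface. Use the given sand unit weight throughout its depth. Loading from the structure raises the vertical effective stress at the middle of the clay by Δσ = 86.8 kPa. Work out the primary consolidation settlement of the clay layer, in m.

S_c ≈ 0.314 m

Mid-depth of clay below the ground surface: z = 3 + 5.8/2 = 5.9 m.
Total vertical stress at mid-clay: σ_v = 17.8×3 + 18.1×2.9 = 105.89 kPa.
Pore pressure: u = 9.81×(5.9 − 1.4) = 44.145 kPa.
Initial effective stress: σ'_0 = σ_v − u = 105.89 − 44.145 = 61.745 kPa.
Final effective stress: σ'_f = σ'_0 + Δσ = 61.745 + 86.8 = 148.54 kPa.
Normally consolidated clay, so the full stress increment lies on the virgin compression line:
S_c = C_c·H/(1+e₀)·log₁₀(σ'_f/σ'_0) = 0.3×5.8/(1+1.11)×log₁₀(148.54/61.745)
    = 0.82464 × 0.38124 = 0.3144 m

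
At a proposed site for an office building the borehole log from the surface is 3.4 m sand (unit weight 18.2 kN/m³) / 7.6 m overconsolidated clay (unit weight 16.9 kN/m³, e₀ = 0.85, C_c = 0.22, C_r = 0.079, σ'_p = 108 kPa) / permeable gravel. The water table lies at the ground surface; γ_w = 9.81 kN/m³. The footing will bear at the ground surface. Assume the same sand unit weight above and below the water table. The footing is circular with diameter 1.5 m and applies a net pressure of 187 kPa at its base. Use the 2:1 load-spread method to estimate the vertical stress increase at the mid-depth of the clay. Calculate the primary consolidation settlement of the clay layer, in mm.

S_c ≈ 13.5 mm

Mid-depth of clay below the ground surface: z = 3.4 + 7.6/2 = 7.2 m.
Total vertical stress at mid-clay: σ_v = 18.2×3.4 + 16.9×3.8 = 126.1 kPa.
Pore pressure: u = 9.81×(7.2 − 0) = 70.632 kPa.
Initial effective stress: σ'_0 = σ_v − u = 126.1 − 70.632 = 55.468 kPa.
Stress increase at mid-clay by the 2:1 spreading method:
Δσ ≈ qD²/(D+z)² = 187×1.5²/(1.5+7.2)² = 5.5589 kPa
Final effective stress: σ'_f = 55.468 + 5.5589 = 61.027 kPa.
σ'_f = 61.027 ≤ σ'_p = 108 kPa, so the clay remains overconsolidated and only the recompression index applies:
S_c = C_r·H/(1+e₀)·log₁₀(σ'_f/σ'_0) = 0.079×7.6/1.85×log₁₀(61.027/55.468)
    = 0.32454 × 0.04148 = 0.01346 m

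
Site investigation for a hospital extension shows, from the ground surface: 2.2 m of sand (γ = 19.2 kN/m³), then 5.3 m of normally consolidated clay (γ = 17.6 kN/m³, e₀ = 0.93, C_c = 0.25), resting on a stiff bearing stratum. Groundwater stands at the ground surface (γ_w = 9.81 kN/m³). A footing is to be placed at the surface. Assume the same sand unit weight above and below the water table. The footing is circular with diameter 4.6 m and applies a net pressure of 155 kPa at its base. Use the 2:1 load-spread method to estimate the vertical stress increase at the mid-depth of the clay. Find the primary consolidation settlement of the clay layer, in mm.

Mid-depth of clay below the ground surface: z = 2.2 + 5.3/2 = 4.85 m.
Total vertical stress at mid-clay: σ_v = 19.2×2.2 + 17.6×2.65 = 88.88 kPa.
Pore pressure: u = 9.81×(4.85 − 0) = 47.578 kPa.
Initial effective stress: σ'_0 = σ_v − u = 88.88 − 47.578 = 41.302 kPa.
Stress increase at mid-clay by the 2:1 spreading method:
Δσ ≈ qD²/(D+z)² = 155×4.6²/(4.6+4.85)² = 36.727 kPa
Final effective stress: σ'_f = σ'_0 + Δσ = 41.302 + 36.727 = 78.029 kPa.
Normally consolidated clay, so the full stress increment lies on the virgin compression line:
S_c = C_c·H/(1+e₀)·log₁₀(σ'_f/σ'_0) = 0.25×5.3/(1+0.93)×log₁₀(78.029/41.302)
    = 0.68653 × 0.27628 = 0.1897 m

S_c ≈ 190 mm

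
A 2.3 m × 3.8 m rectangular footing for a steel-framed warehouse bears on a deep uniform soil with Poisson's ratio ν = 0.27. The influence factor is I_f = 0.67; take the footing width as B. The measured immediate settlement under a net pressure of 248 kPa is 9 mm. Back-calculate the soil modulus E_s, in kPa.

S_e = q·B·(1−ν²)/E_s · I_f  ⇒  E_s = q·B·(1−ν²)·I_f / S_e.
E_s = 248 × 2.3 × 0.9271 × 0.67 / 0.009 = 39370 kPa

E_s ≈ 39400 kPa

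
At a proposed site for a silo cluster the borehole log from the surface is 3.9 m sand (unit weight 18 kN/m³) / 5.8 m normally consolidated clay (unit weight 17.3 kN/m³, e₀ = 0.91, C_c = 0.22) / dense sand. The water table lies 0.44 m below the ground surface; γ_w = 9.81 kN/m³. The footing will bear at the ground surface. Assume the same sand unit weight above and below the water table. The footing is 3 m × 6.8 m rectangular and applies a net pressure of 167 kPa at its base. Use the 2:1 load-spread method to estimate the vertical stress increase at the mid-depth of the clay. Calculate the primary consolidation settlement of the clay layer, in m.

Mid-depth of clay below the ground surface: z = 3.9 + 5.8/2 = 6.8 m.
Total vertical stress at mid-clay: σ_v = 18×3.9 + 17.3×2.9 = 120.37 kPa.
Pore pressure: u = 9.81×(6.8 − 0.44) = 62.392 kPa.
Initial effective stress: σ'_0 = σ_v − u = 120.37 − 62.392 = 57.978 kPa.
Stress increase at mid-clay by the 2:1 spreading method:
Δσ = qBL/((B+z)(L+z)) = 167×3×6.8/((3+6.8)(6.8+6.8)) = 25.561 kPa
Final effective stress: σ'_f = σ'_0 + Δσ = 57.978 + 25.561 = 83.539 kPa.
Normally consolidated clay, so the full stress increment lies on the virgin compression line:
S_c = C_c·H/(1+e₀)·log₁₀(σ'_f/σ'_0) = 0.22×5.8/(1+0.91)×log₁₀(83.539/57.978)
    = 0.66806 × 0.15863 = 0.106 m

S_c ≈ 0.106 m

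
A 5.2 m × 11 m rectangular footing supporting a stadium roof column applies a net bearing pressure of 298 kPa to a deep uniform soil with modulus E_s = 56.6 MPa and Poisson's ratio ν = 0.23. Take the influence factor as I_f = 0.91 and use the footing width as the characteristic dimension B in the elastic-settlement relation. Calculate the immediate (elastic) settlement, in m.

Immediate (elastic) settlement: S_e = q·B·(1−ν²)/E_s · I_f.
E_s = 56.6 MPa = 56600 kPa.
S_e = 298 × 5.2 × (1 − 0.23²) / 56600 × 0.91
    = 298 × 5.2 × 0.9471 / 56600 × 0.91
    = 0.0236 m

S_e ≈ 0.0236 m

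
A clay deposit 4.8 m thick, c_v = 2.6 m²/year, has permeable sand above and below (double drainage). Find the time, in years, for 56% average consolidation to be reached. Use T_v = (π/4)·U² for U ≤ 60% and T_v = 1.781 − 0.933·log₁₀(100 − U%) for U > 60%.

t ≈ 0.546 years

Drainage path length: H_d = H/2 = 2.4 m (double drainage).
U ≤ 60%: T_v = (π/4)·U² = (π/4)×0.56² = 0.2463.
t = T_v·H_d²/c_v = 0.2463×2.4²/2.6 = 0.5456 years.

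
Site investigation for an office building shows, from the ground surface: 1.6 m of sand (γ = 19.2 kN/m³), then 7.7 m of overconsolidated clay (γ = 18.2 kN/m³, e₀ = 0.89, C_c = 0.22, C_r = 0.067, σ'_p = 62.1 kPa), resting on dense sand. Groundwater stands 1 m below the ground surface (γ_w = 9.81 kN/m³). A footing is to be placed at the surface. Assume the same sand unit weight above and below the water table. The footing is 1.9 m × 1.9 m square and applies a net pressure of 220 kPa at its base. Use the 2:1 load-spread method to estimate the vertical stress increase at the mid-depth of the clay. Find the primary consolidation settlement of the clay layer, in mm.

Mid-depth of clay below the ground surface: z = 1.6 + 7.7/2 = 5.45 m.
Total vertical stress at mid-clay: σ_v = 19.2×1.6 + 18.2×3.85 = 100.79 kPa.
Pore pressure: u = 9.81×(5.45 − 1) = 43.655 kPa.
Initial effective stress: σ'_0 = σ_v − u = 100.79 − 43.655 = 57.135 kPa.
Stress increase at mid-clay by the 2:1 spreading method:
Δσ = qBL/((B+z)(L+z)) = 220×1.9×1.9/((1.9+5.45)(1.9+5.45)) = 14.701 kPa
Final effective stress: σ'_f = 57.135 + 14.701 = 71.836 kPa.
σ'_f = 71.836 > σ'_p = 62.1 kPa, so the stress path crosses the preconsolidation pressure — recompression up to σ'_p, then virgin compression beyond:
S_c = H/(1+e₀)·[C_r·log₁₀(σ'_p/σ'_0) + C_c·log₁₀(σ'_f/σ'_p)]
    = 7.7/1.89 × [0.067×log₁₀(62.1/57.135) + 0.22×log₁₀(71.836/62.1)]
    = 4.0741 × [0.0024247 + 0.013915] = 0.06657 m

S_c ≈ 66.6 mm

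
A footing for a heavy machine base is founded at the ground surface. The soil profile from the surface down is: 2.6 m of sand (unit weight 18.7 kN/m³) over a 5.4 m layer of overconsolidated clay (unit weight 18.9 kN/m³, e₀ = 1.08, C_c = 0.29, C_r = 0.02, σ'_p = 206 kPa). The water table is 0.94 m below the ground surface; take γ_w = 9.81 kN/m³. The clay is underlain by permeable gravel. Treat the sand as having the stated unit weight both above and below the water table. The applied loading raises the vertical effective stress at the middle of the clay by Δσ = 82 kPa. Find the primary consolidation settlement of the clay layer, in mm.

S_c ≈ 20.1 mm

Mid-depth of clay below the ground surface: z = 2.6 + 5.4/2 = 5.3 m.
Total vertical stress at mid-clay: σ_v = 18.7×2.6 + 18.9×2.7 = 99.65 kPa.
Pore pressure: u = 9.81×(5.3 − 0.94) = 42.772 kPa.
Initial effective stress: σ'_0 = σ_v − u = 99.65 − 42.772 = 56.878 kPa.
Final effective stress: σ'_f = 56.878 + 82 = 138.88 kPa.
σ'_f = 138.88 ≤ σ'_p = 206 kPa, so the clay remains overconsolidated and only the recompression index applies:
S_c = C_r·H/(1+e₀)·log₁₀(σ'_f/σ'_0) = 0.02×5.4/2.08×log₁₀(138.88/56.878)
    = 0.051924 × 0.3877 = 0.02013 m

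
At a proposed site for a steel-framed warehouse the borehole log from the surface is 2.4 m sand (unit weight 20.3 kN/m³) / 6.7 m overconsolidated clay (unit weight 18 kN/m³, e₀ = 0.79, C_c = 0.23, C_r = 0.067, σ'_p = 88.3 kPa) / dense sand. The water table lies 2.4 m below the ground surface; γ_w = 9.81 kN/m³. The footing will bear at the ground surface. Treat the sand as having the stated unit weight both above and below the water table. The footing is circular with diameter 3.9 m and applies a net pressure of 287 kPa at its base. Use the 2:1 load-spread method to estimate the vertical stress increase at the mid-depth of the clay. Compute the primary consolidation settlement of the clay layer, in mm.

S_c ≈ 140 mm

Mid-depth of clay below the ground surface: z = 2.4 + 6.7/2 = 5.75 m.
Total vertical stress at mid-clay: σ_v = 20.3×2.4 + 18×3.35 = 109.02 kPa.
Pore pressure: u = 9.81×(5.75 − 2.4) = 32.864 kPa.
Initial effective stress: σ'_0 = σ_v − u = 109.02 − 32.864 = 76.156 kPa.
Stress increase at mid-clay by the 2:1 spreading method:
Δσ ≈ qD²/(D+z)² = 287×3.9²/(3.9+5.75)² = 46.877 kPa
Final effective stress: σ'_f = 76.156 + 46.877 = 123.03 kPa.
σ'_f = 123.03 > σ'_p = 88.3 kPa, so the stress path crosses the preconsolidation pressure — recompression up to σ'_p, then virgin compression beyond:
S_c = H/(1+e₀)·[C_r·log₁₀(σ'_p/σ'_0) + C_c·log₁₀(σ'_f/σ'_p)]
    = 6.7/1.79 × [0.067×log₁₀(88.3/76.156) + 0.23×log₁₀(123.03/88.3)]
    = 3.743 × [0.0043052 + 0.033132] = 0.1401 m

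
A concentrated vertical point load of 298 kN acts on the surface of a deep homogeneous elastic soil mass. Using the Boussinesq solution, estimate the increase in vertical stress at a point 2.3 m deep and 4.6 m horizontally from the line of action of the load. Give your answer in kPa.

Δσ_z ≈ 0.481 kPa

Boussinesq vertical stress below a point load on an elastic half-space:
Δσ_z = 3P/(2πz²) · [1 + (r/z)²]^(−5/2)
r/z = 4.6/2.3 = 2; [1+(r/z)²]^(−5/2) = 0.017889.
Δσ_z = 3×298/(2π×2.3²) × 0.017889 = 26.897 × 0.017889 = 0.4812 kPa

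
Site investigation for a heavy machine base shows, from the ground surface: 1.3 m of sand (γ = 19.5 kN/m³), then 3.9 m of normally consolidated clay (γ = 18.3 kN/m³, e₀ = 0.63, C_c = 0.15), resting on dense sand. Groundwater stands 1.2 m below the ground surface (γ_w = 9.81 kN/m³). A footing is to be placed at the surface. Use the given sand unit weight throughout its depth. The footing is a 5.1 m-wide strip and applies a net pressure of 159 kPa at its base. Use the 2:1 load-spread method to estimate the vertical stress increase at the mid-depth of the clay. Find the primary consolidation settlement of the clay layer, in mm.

Mid-depth of clay below the ground surface: z = 1.3 + 3.9/2 = 3.25 m.
Total vertical stress at mid-clay: σ_v = 19.5×1.3 + 18.3×1.95 = 61.035 kPa.
Pore pressure: u = 9.81×(3.25 − 1.2) = 20.11 kPa.
Initial effective stress: σ'_0 = σ_v − u = 61.035 − 20.11 = 40.925 kPa.
Stress increase at mid-clay by the 2:1 spreading method:
Δσ = qB/(B+z) = 159×5.1/(5.1+3.25) = 97.114 kPa
Final effective stress: σ'_f = σ'_0 + Δσ = 40.925 + 97.114 = 138.04 kPa.
Normally consolidated clay, so the full stress increment lies on the virgin compression line:
S_c = C_c·H/(1+e₀)·log₁₀(σ'_f/σ'_0) = 0.15×3.9/(1+0.63)×log₁₀(138.04/40.925)
    = 0.3589 × 0.52802 = 0.1895 m

S_c ≈ 190 mm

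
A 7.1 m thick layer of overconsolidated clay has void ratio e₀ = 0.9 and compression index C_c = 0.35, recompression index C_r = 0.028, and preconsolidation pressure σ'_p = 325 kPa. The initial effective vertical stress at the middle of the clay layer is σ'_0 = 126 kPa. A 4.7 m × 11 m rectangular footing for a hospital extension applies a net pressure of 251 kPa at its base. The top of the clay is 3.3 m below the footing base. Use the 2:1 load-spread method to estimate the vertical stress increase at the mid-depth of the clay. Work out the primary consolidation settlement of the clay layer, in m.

S_c ≈ 0.0184 m

Mid-depth of clay below the footing base: z = 3.3 + 7.1/2 = 6.85 m.
Stress increase at mid-clay by the 2:1 spreading method:
Δσ = qBL/((B+z)(L+z)) = 251×4.7×11/((4.7+6.85)(11+6.85)) = 62.943 kPa
Final effective stress: σ'_f = 126 + 62.943 = 188.94 kPa.
σ'_f = 188.94 ≤ σ'_p = 325 kPa, so the clay remains overconsolidated and only the recompression index applies:
S_c = C_r·H/(1+e₀)·log₁₀(σ'_f/σ'_0) = 0.028×7.1/1.9×log₁₀(188.94/126)
    = 0.10463 × 0.17595 = 0.01841 m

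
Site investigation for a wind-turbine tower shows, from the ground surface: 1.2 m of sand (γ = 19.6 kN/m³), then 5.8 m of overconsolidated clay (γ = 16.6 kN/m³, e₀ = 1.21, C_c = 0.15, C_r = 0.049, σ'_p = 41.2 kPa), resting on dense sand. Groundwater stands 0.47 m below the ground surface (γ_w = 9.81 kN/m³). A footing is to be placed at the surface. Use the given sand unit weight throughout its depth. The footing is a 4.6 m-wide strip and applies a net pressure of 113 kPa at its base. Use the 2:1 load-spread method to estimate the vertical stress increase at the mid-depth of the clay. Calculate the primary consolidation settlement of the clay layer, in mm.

Mid-depth of clay below the ground surface: z = 1.2 + 5.8/2 = 4.1 m.
Total vertical stress at mid-clay: σ_v = 19.6×1.2 + 16.6×2.9 = 71.66 kPa.
Pore pressure: u = 9.81×(4.1 − 0.47) = 35.61 kPa.
Initial effective stress: σ'_0 = σ_v − u = 71.66 − 35.61 = 36.05 kPa.
Stress increase at mid-clay by the 2:1 spreading method:
Δσ = qB/(B+z) = 113×4.6/(4.6+4.1) = 59.747 kPa
Final effective stress: σ'_f = 36.05 + 59.747 = 95.797 kPa.
σ'_f = 95.797 > σ'_p = 41.2 kPa, so the stress path crosses the preconsolidation pressure — recompression up to σ'_p, then virgin compression beyond:
S_c = H/(1+e₀)·[C_r·log₁₀(σ'_p/σ'_0) + C_c·log₁₀(σ'_f/σ'_p)]
    = 5.8/2.21 × [0.049×log₁₀(41.2/36.05) + 0.15×log₁₀(95.797/41.2)]
    = 2.6244 × [0.0028416 + 0.054968] = 0.1517 m

S_c ≈ 152 mm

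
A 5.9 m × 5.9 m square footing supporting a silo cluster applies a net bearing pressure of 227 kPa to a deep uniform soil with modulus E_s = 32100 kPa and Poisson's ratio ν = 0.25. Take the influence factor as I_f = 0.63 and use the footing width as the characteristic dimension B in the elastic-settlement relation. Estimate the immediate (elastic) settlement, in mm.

Immediate (elastic) settlement: S_e = q·B·(1−ν²)/E_s · I_f.
S_e = 227 × 5.9 × (1 − 0.25²) / 32100 × 0.63
    = 227 × 5.9 × 0.9375 / 32100 × 0.63
    = 0.02464 m = 24.64 mm

S_e ≈ 24.6 mm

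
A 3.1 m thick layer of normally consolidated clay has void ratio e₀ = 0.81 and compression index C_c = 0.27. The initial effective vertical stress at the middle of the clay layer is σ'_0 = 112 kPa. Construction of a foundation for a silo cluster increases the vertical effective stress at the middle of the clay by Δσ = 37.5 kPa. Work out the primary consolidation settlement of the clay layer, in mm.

S_c ≈ 58 mm

Final effective stress: σ'_f = σ'_0 + Δσ = 112 + 37.5 = 149.5 kPa.
Normally consolidated clay, so the full stress increment lies on the virgin compression line:
S_c = C_c·H/(1+e₀)·log₁₀(σ'_f/σ'_0) = 0.27×3.1/(1+0.81)×log₁₀(149.5/112)
    = 0.46243 × 0.12542 = 0.058 m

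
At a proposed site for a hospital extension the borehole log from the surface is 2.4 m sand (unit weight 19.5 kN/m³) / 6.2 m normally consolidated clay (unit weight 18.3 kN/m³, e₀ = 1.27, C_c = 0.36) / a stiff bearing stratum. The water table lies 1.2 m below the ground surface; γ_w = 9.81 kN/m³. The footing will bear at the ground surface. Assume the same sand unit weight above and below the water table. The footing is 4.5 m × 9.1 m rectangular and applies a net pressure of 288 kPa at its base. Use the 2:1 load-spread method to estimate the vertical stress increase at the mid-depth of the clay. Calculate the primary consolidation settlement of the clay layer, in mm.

Mid-depth of clay below the ground surface: z = 2.4 + 6.2/2 = 5.5 m.
Total vertical stress at mid-clay: σ_v = 19.5×2.4 + 18.3×3.1 = 103.53 kPa.
Pore pressure: u = 9.81×(5.5 − 1.2) = 42.183 kPa.
Initial effective stress: σ'_0 = σ_v − u = 103.53 − 42.183 = 61.347 kPa.
Stress increase at mid-clay by the 2:1 spreading method:
Δσ = qBL/((B+z)(L+z)) = 288×4.5×9.1/((4.5+5.5)(9.1+5.5)) = 80.778 kPa
Final effective stress: σ'_f = σ'_0 + Δσ = 61.347 + 80.778 = 142.12 kPa.
Normally consolidated clay, so the full stress increment lies on the virgin compression line:
S_c = C_c·H/(1+e₀)·log₁₀(σ'_f/σ'_0) = 0.36×6.2/(1+1.27)×log₁₀(142.12/61.347)
    = 0.98326 × 0.36486 = 0.3588 m

S_c ≈ 359 mm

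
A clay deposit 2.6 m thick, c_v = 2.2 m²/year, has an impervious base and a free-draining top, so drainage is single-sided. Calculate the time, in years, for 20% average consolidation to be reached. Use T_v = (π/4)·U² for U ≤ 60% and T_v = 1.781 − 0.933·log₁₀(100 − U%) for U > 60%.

t ≈ 0.0965 years

Drainage path length: H_d = H = 2.6 m (single drainage).
U ≤ 60%: T_v = (π/4)·U² = (π/4)×0.2² = 0.031416.
t = T_v·H_d²/c_v = 0.031416×2.6²/2.2 = 0.09653 years.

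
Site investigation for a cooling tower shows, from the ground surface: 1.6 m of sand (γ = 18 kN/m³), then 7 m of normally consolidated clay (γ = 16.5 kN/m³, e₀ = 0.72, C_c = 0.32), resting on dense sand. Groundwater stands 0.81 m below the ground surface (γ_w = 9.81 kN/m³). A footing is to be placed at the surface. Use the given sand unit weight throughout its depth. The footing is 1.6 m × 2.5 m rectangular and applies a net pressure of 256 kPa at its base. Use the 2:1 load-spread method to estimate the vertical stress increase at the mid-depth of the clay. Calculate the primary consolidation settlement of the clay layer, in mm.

S_c ≈ 211 mm

Mid-depth of clay below the ground surface: z = 1.6 + 7/2 = 5.1 m.
Total vertical stress at mid-clay: σ_v = 18×1.6 + 16.5×3.5 = 86.55 kPa.
Pore pressure: u = 9.81×(5.1 − 0.81) = 42.085 kPa.
Initial effective stress: σ'_0 = σ_v − u = 86.55 − 42.085 = 44.465 kPa.
Stress increase at mid-clay by the 2:1 spreading method:
Δσ = qBL/((B+z)(L+z)) = 256×1.6×2.5/((1.6+5.1)(2.5+5.1)) = 20.11 kPa
Final effective stress: σ'_f = σ'_0 + Δσ = 44.465 + 20.11 = 64.575 kPa.
Normally consolidated clay, so the full stress increment lies on the virgin compression line:
S_c = C_c·H/(1+e₀)·log₁₀(σ'_f/σ'_0) = 0.32×7/(1+0.72)×log₁₀(64.575/44.465)
    = 1.3023 × 0.16205 = 0.211 m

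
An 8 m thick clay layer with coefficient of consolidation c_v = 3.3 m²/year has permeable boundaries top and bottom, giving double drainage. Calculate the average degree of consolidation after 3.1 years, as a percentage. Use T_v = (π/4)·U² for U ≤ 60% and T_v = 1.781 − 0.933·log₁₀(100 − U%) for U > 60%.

U ≈ 83.3 %

Drainage path length: H_d = H/2 = 4 m (double drainage).
T_v = c_v·t/H_d² = 3.3×3.1/4² = 0.63938.
T_v = 0.63938 corresponds to the U > 60% branch:
U = 1 − 10^((1.781 − T_v)/0.933)/100 = 0.8327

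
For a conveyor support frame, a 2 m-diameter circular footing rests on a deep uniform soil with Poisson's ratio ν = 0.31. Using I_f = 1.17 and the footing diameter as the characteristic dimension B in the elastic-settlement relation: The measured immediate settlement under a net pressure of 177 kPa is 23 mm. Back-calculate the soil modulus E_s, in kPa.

S_e = q·B·(1−ν²)/E_s · I_f  ⇒  E_s = q·B·(1−ν²)·I_f / S_e.
E_s = 177 × 2 × 0.9039 × 1.17 / 0.023 = 16280 kPa

E_s ≈ 16300 kPa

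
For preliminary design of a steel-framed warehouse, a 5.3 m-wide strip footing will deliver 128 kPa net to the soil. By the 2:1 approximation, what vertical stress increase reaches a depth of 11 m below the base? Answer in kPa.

By the 2:1 method the load spreads at 1 horizontal : 2 vertical, so at depth z the loaded area has grown by z in each plan dimension:
Δσ = qB/(B+z) = 128×5.3/(5.3+11) = 41.62 kPa

Δσ_z ≈ 41.6 kPa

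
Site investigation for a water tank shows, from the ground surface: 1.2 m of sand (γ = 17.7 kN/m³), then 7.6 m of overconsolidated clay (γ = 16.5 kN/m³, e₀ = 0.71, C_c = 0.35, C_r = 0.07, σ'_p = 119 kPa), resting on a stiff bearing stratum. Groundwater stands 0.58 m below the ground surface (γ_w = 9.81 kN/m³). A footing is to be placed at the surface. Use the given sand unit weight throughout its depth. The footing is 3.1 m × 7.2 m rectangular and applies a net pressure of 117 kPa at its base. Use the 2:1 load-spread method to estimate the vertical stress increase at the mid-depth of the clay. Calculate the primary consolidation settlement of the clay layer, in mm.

S_c ≈ 67.8 mm

Mid-depth of clay below the ground surface: z = 1.2 + 7.6/2 = 5 m.
Total vertical stress at mid-clay: σ_v = 17.7×1.2 + 16.5×3.8 = 83.94 kPa.
Pore pressure: u = 9.81×(5 − 0.58) = 43.36 kPa.
Initial effective stress: σ'_0 = σ_v − u = 83.94 − 43.36 = 40.58 kPa.
Stress increase at mid-clay by the 2:1 spreading method:
Δσ = qBL/((B+z)(L+z)) = 117×3.1×7.2/((3.1+5)(7.2+5)) = 26.426 kPa
Final effective stress: σ'_f = 40.58 + 26.426 = 67.006 kPa.
σ'_f = 67.006 ≤ σ'_p = 119 kPa, so the clay remains overconsolidated and only the recompression index applies:
S_c = C_r·H/(1+e₀)·log₁₀(σ'_f/σ'_0) = 0.07×7.6/1.71×log₁₀(67.006/40.58)
    = 0.31111 × 0.2178 = 0.06776 m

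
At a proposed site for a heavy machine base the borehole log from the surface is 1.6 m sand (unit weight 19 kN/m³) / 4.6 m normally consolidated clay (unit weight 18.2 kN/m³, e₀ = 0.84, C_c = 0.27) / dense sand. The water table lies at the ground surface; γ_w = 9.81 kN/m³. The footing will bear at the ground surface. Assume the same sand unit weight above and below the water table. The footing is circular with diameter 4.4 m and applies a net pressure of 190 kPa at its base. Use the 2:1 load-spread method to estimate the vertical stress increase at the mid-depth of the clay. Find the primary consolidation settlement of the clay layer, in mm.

Mid-depth of clay below the ground surface: z = 1.6 + 4.6/2 = 3.9 m.
Total vertical stress at mid-clay: σ_v = 19×1.6 + 18.2×2.3 = 72.26 kPa.
Pore pressure: u = 9.81×(3.9 − 0) = 38.259 kPa.
Initial effective stress: σ'_0 = σ_v − u = 72.26 − 38.259 = 34.001 kPa.
Stress increase at mid-clay by the 2:1 spreading method:
Δσ ≈ qD²/(D+z)² = 190×4.4²/(4.4+3.9)² = 53.395 kPa
Final effective stress: σ'_f = σ'_0 + Δσ = 34.001 + 53.395 = 87.396 kPa.
Normally consolidated clay, so the full stress increment lies on the virgin compression line:
S_c = C_c·H/(1+e₀)·log₁₀(σ'_f/σ'_0) = 0.27×4.6/(1+0.84)×log₁₀(87.396/34.001)
    = 0.675 × 0.41 = 0.2767 m

S_c ≈ 277 mm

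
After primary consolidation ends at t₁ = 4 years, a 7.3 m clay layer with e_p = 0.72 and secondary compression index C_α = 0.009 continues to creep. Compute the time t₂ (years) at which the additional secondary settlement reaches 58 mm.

S_s = C_α·H/(1+e_p)·log₁₀(t₂/t₁) ⇒ log₁₀(t₂/t₁) = S_s·(1+e_p)/(C_α·H).
log₁₀(t₂/t₁) = 0.058 × (1+0.72) / (0.009×7.3) = 1.518
t₂ = t₁ × 10^1.518 = 4 × 32.99 = 132 years

t₂ ≈ 132 years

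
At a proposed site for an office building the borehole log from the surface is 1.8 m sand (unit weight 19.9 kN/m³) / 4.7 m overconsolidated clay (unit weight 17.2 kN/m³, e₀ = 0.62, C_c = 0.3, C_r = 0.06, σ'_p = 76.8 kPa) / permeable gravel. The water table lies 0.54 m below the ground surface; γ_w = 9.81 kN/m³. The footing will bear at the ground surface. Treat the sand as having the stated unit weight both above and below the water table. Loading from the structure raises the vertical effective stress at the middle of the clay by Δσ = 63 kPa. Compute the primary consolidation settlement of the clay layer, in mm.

S_c ≈ 162 mm

Mid-depth of clay below the ground surface: z = 1.8 + 4.7/2 = 4.15 m.
Total vertical stress at mid-clay: σ_v = 19.9×1.8 + 17.2×2.35 = 76.24 kPa.
Pore pressure: u = 9.81×(4.15 − 0.54) = 35.414 kPa.
Initial effective stress: σ'_0 = σ_v − u = 76.24 − 35.414 = 40.826 kPa.
Final effective stress: σ'_f = 40.826 + 63 = 103.83 kPa.
σ'_f = 103.83 > σ'_p = 76.8 kPa, so the stress path crosses the preconsolidation pressure — recompression up to σ'_p, then virgin compression beyond:
S_c = H/(1+e₀)·[C_r·log₁₀(σ'_p/σ'_0) + C_c·log₁₀(σ'_f/σ'_p)]
    = 4.7/1.62 × [0.06×log₁₀(76.8/40.826) + 0.3×log₁₀(103.83/76.8)]
    = 2.9012 × [0.016465 + 0.039288] = 0.1618 m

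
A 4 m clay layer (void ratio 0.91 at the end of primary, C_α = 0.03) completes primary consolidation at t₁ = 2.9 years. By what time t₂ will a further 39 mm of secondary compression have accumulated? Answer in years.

S_s = C_α·H/(1+e_p)·log₁₀(t₂/t₁) ⇒ log₁₀(t₂/t₁) = S_s·(1+e_p)/(C_α·H).
log₁₀(t₂/t₁) = 0.039 × (1+0.91) / (0.03×4) = 0.6208
t₂ = t₁ × 10^0.6208 = 2.9 × 4.176 = 12.11 years

t₂ ≈ 12.1 years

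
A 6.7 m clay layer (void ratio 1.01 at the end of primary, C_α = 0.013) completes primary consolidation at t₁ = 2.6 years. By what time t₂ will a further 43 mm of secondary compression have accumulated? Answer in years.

S_s = C_α·H/(1+e_p)·log₁₀(t₂/t₁) ⇒ log₁₀(t₂/t₁) = S_s·(1+e_p)/(C_α·H).
log₁₀(t₂/t₁) = 0.043 × (1+1.01) / (0.013×6.7) = 0.9923
t₂ = t₁ × 10^0.9923 = 2.6 × 9.824 = 25.54 years

t₂ ≈ 25.5 years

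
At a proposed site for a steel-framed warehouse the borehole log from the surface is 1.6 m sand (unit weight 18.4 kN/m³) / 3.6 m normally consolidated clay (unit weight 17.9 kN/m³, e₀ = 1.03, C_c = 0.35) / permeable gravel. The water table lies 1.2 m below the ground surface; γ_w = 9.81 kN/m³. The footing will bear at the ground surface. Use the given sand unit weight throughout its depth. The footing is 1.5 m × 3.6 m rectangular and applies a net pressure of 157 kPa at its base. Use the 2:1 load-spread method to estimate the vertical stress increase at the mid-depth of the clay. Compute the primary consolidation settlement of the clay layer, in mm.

S_c ≈ 130 mm

Mid-depth of clay below the ground surface: z = 1.6 + 3.6/2 = 3.4 m.
Total vertical stress at mid-clay: σ_v = 18.4×1.6 + 17.9×1.8 = 61.66 kPa.
Pore pressure: u = 9.81×(3.4 − 1.2) = 21.582 kPa.
Initial effective stress: σ'_0 = σ_v − u = 61.66 − 21.582 = 40.078 kPa.
Stress increase at mid-clay by the 2:1 spreading method:
Δσ = qBL/((B+z)(L+z)) = 157×1.5×3.6/((1.5+3.4)(3.6+3.4)) = 24.717 kPa
Final effective stress: σ'_f = σ'_0 + Δσ = 40.078 + 24.717 = 64.795 kPa.
Normally consolidated clay, so the full stress increment lies on the virgin compression line:
S_c = C_c·H/(1+e₀)·log₁₀(σ'_f/σ'_0) = 0.35×3.6/(1+1.03)×log₁₀(64.795/40.078)
    = 0.62069 × 0.20864 = 0.1295 m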